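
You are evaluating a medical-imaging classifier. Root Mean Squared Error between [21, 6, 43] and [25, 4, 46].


MSE = 29/3 = 9.6667
RMSE = √(29/3) = 3.1091

3.1091


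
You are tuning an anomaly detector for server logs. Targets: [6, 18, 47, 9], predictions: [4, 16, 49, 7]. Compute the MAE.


Absolute errors: |6-4|=2, |18-16|=2, |47-49|=2, |9-7|=2
Sum = 8
MAE = 8/4 = 2

2


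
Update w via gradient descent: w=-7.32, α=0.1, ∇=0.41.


w_new = w - α·∇
= -7.32 - 0.1·0.41
= -7.32 - 0.041
= -7.361

-7.361


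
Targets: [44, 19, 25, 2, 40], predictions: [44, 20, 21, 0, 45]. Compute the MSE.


Squared errors: (44-44)²=0, (19-20)²=1, (25-21)²=16, (2-0)²=4, (40-45)²=25
Sum = 46
MSE = 46/5 = 46/5

46/5


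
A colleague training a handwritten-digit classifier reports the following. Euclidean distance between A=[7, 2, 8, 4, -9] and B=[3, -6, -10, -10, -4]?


d = √((7-3)² + (2+ 6)² + (8+ 10)² + (4+ 10)² + (-9+ 4)²)
  = √(16 + 64 + 324 + 196 + 25)
  = √625 = 25.0

25.0


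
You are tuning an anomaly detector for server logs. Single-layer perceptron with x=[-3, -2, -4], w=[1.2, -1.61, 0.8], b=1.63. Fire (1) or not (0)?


z = (-3)·(1.2) + (-2)·(-1.61) + (-4)·(0.8) + 1.63
  = -1.95
step(z) = 0 (z<0)

0


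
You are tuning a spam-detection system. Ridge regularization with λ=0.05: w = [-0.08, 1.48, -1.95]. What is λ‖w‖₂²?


‖w‖₂² = (-0.08)² + (1.48)² + (-1.95)²
     = 0.0064 + 2.1904 + 3.8025
     = 5.9993
λ·‖w‖₂² = 0.05·5.9993 = 0.299965

0.299965


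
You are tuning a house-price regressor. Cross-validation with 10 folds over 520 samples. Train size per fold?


Fold size = 520/10 = 52
Training per fold = 520 - 52 = 468

468


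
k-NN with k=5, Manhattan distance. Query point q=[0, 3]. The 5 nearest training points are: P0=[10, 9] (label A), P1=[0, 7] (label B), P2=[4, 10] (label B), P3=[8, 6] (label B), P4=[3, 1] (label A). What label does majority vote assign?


d(q,P0) = 16  (label A)
d(q,P1) = 4  (label B)
d(q,P2) = 11  (label B)
d(q,P3) = 11  (label B)
d(q,P4) = 5  (label A)
Votes: A=2, B=3
Majority → B

B


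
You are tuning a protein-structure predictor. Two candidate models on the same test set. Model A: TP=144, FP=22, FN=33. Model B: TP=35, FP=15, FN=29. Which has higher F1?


Model A: P=144/166=0.8675, R=144/177=0.8136, F1=2PR/(P+R)=2TP/(2TP+FP+FN)=288/343=0.8397
Model B: P=35/50=0.7, R=35/64=0.5469, F1=2PR/(P+R)=2TP/(2TP+FP+FN)=70/114=0.614
0.8397 > 0.614 → Model A

Model A


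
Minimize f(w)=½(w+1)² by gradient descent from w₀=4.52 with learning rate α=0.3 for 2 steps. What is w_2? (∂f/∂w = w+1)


step 1: grad = 4.52+1 = 5.52; w = 4.52 - 0.3·(5.52) = 2.864
step 2: grad = 2.864+1 = 3.864; w = 2.864 - 0.3·(3.864) = 1.7048

1.7048


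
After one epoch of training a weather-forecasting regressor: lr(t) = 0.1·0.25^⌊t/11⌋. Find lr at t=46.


n_drops = ⌊46/11⌋ = 4
lr = 0.1·0.25^4 = 0.1·0.00390625 = 0.000390625

0.000390625


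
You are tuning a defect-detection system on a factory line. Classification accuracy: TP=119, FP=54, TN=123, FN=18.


Accuracy = (TP+TN)/(TP+TN+FP+FN)
= (119+123)/(314)
= 242/314 = 77.07%

77.07%


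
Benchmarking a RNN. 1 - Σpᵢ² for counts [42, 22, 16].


Probabilities: [42/80, 22/80, 16/80] ≈ [0.525, 0.275, 0.2]
Σpᵢ² = (1764 + 484 + 256)/80² = 2504/6400
Gini = 1 - Σpᵢ² = 1 - 2504/6400 = 0.6088

0.6088


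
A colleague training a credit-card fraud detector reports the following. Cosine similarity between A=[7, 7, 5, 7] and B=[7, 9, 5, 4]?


A·B = 7·7 + 7·9 + 5·5 + 7·4 = 165
‖A‖ = √172 = 13.1149, ‖B‖ = √171 = 13.0767
cos = 165/(√172·√171) = 165/√29412 = 0.9621

0.9621


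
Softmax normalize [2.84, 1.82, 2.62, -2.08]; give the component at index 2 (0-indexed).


Exponentials: e^2.84=17.1158, e^1.82=6.1719, e^2.62=13.7357, e^-2.08=0.1249
Sum = 37.1483
Softmax = [0.4607, 0.1661, 0.3698, 0.0034]
p[2] = 13.7357/37.1483 = 0.3698

0.3698


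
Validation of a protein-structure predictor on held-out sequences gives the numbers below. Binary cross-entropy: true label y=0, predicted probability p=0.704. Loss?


BCE = -[y·ln(p) + (1-y)·ln(1-p)]
= -0 - 1·ln(1-0.704)
= -ln(0.296) = 1.2174

1.2174


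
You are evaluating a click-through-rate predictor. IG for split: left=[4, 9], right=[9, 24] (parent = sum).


Parent = [13, 33], H_parent = 0.859
H_left = 0.8905 (n=13), H_right = 0.8454 (n=33)
H_children = (13/46)·0.8905 + (33/46)·0.8454 = 0.8581
IG = 0.859 - 0.8581 = 0.0009

0.0009


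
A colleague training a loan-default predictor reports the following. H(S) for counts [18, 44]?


Probabilities: [18/62, 44/62] ≈ [0.2903, 0.7097]
H = -((18/62)·log₂(18/62) + (44/62)·log₂(44/62))
  = 0.8691 bits

0.8691 bits


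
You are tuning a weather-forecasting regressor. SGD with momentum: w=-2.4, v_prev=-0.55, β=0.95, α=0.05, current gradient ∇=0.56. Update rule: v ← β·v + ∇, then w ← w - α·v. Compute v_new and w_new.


v_new = 0.95·-0.55 + 0.56 = -0.5225 + 0.56 = 0.0375
w_new = -2.4 - 0.05·0.0375 = -2.4 - 0.001875 = -2.401875

v_new=0.0375, w_new=-2.401875


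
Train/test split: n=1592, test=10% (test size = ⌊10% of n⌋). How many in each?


Test = ⌊1592·10/100⌋ = 159
Train = 1592 - 159 = 1433

Train: 1433, Test: 159


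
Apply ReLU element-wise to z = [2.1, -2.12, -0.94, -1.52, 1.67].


ReLU(2.1) = max(0, 2.1) = 2.1
ReLU(-2.12) = max(0, -2.12) = 0.0
ReLU(-0.94) = max(0, -0.94) = 0.0
ReLU(-1.52) = max(0, -1.52) = 0.0
ReLU(1.67) = max(0, 1.67) = 1.67
result = [2.1, 0.0, 0.0, 0.0, 1.67]

[2.1, 0.0, 0.0, 0.0, 1.67]


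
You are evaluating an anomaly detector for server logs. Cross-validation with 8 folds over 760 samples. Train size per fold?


Fold size = 760/8 = 95
Training per fold = 760 - 95 = 665

665


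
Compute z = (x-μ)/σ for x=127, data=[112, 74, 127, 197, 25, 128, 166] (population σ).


μ = 118.4286, σ = 52.5707
z = (127 - 118.4286)/52.5707 = 0.163

0.163


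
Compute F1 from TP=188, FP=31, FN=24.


Precision = 188/219 = 0.8584
Recall = 188/212 = 0.8868
F1 = 2·P·R/(P+R) = 2·TP/(2·TP+FP+FN) = 376/(376+31+24) = 376/431 = 0.8724

0.8724


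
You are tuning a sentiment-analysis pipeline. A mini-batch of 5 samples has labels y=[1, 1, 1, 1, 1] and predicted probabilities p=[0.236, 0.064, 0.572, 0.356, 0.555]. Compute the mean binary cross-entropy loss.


L[0] = -ln(0.236) = 1.4439
L[1] = -ln(0.064) = 2.7489
L[2] = -ln(0.572) = 0.5586
L[3] = -ln(0.356) = 1.0328
L[4] = -ln(0.555) = 0.5888
mean = (1.4439 + 2.7489 + 0.5586 + 1.0328 + 0.5888)/5 = 1.2746

1.2746


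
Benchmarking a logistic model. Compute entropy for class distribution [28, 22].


Probabilities: [28/50, 22/50] ≈ [0.56, 0.44]
H = -((28/50)·log₂(28/50) + (22/50)·log₂(22/50))
  = 0.9896 bits

0.9896 bits


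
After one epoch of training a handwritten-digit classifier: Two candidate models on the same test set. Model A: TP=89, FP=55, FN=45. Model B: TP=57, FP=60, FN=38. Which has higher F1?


Model A: P=89/144=0.6181, R=89/134=0.6642, F1=2PR/(P+R)=2TP/(2TP+FP+FN)=178/278=0.6403
Model B: P=57/117=0.4872, R=57/95=0.6, F1=2PR/(P+R)=2TP/(2TP+FP+FN)=114/212=0.5377
0.6403 > 0.5377 → Model A

Model A


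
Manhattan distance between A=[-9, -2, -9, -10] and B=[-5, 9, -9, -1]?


d = |-9+ 5| + |-2-9| + |-9+ 9| + |-10+ 1|
  = 4 + 11 + 0 + 9
  = 24

24


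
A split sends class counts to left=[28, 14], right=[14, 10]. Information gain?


Parent = [42, 24], H_parent = 0.9457
H_left = 0.9183 (n=42), H_right = 0.9799 (n=24)
H_children = (42/66)·0.9183 + (24/66)·0.9799 = 0.9407
IG = 0.9457 - 0.9407 = 0.005

0.005


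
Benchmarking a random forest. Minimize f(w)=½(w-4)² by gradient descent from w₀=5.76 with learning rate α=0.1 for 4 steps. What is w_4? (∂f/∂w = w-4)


step 1: grad = 5.76-4 = 1.76; w = 5.76 - 0.1·(1.76) = 5.584
step 2: grad = 5.584-4 = 1.584; w = 5.584 - 0.1·(1.584) = 5.4256
step 3: grad = 5.4256-4 = 1.4256; w = 5.4256 - 0.1·(1.4256) = 5.28304
step 4: grad = 5.28304-4 = 1.28304; w = 5.28304 - 0.1·(1.28304) = 5.154736

5.154736


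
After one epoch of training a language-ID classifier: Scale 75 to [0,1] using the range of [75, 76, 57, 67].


min=57, max=76
(75-57)/(76-57) = 18/19 = 0.9474

0.9474


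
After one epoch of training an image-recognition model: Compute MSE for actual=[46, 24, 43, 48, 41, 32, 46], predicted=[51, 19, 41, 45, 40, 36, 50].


Squared errors: (46-51)²=25, (24-19)²=25, (43-41)²=4, (48-45)²=9, (41-40)²=1, (32-36)²=16, (46-50)²=16
Sum = 96
MSE = 96/7 = 96/7

96/7


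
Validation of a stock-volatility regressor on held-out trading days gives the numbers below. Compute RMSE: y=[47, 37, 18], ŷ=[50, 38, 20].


MSE = 14/3 = 4.6667
RMSE = √(14/3) = 2.1602

2.1602


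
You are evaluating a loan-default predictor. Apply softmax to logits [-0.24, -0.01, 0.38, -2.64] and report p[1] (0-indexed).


Exponentials: e^-0.24=0.7866, e^-0.01=0.99, e^0.38=1.4623, e^-2.64=0.0714
Sum = 3.3103
Softmax = [0.2376, 0.2991, 0.4417, 0.0216]
p[1] = 0.99/3.3103 = 0.2991

0.2991


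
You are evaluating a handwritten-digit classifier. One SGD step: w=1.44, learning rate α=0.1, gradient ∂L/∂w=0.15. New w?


w_new = w - α·∇
= 1.44 - 0.1·0.15
= 1.44 - 0.015
= 1.425

1.425


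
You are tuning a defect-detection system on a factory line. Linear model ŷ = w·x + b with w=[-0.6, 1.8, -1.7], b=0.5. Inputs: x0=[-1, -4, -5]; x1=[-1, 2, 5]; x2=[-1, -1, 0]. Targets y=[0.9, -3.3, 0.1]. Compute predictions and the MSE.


ŷ0 = (-0.6)·(-1) + (1.8)·(-4) + (-1.7)·(-5) + 0.5 = 2.4
ŷ1 = (-0.6)·(-1) + (1.8)·(2) + (-1.7)·(5) + 0.5 = -3.8
ŷ2 = (-0.6)·(-1) + (1.8)·(-1) + (-1.7)·(0) + 0.5 = -0.7
errors² = [2.25, 0.25, 0.64]
MSE = 3.1400/3 = 1.0467

1.0467


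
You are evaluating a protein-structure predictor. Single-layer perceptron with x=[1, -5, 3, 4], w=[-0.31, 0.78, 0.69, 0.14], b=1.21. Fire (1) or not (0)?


z = (1)·(-0.31) + (-5)·(0.78) + (3)·(0.69) + (4)·(0.14) + 1.21
  = -0.37
step(z) = 0 (z<0)

0


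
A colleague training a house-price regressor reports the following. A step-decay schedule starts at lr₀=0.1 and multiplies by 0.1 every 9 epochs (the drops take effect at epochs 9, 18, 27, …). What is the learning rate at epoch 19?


n_drops = ⌊19/9⌋ = 2
lr = 0.1·0.1^2 = 0.1·0.01 = 0.001

0.001


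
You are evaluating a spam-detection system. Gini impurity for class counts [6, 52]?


Probabilities: [6/58, 52/58] ≈ [0.1034, 0.8966]
Σpᵢ² = (36 + 2704)/58² = 2740/3364
Gini = 1 - Σpᵢ² = 1 - 2740/3364 = 0.1855

0.1855


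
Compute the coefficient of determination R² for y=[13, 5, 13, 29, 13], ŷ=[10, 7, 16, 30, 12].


ȳ = 14.6
SS_res = Σ(y-ŷ)² = 24
SS_tot = Σ(y-ȳ)² = 307.2
R² = 1 - SS_res/SS_tot = 1 - 0.0781 = 0.9219

0.9219


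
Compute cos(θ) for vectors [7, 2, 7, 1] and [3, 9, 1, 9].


A·B = 7·3 + 2·9 + 7·1 + 1·9 = 55
‖A‖ = √103 = 10.1489, ‖B‖ = √172 = 13.1149
cos = 55/(√103·√172) = 55/√17716 = 0.4132

0.4132


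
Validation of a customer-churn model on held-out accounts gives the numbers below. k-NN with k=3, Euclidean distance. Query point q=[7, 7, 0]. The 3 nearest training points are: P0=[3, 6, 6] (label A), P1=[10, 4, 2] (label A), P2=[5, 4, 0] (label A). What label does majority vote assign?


d(q,P0) = 7.2801  (label A)
d(q,P1) = 4.6904  (label A)
d(q,P2) = 3.6056  (label A)
Votes: A=3, B=0
Majority → A

A


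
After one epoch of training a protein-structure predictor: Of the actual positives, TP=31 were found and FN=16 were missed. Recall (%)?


Recall = TP/(TP+FN)
= 31/(31+16)
= 31/47 = 65.96%

65.96%


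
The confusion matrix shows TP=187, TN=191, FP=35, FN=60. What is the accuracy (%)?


Accuracy = (TP+TN)/(TP+TN+FP+FN)
= (187+191)/(473)
= 378/473 = 79.92%

79.92%


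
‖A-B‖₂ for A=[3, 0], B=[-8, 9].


d = √((3+ 8)² + (0-9)²)
  = √(121 + 81)
  = √202 = 14.2127

14.2127


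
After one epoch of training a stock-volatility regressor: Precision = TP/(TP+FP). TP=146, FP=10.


Precision = TP/(TP+FP)
= 146/(146+10)
= 146/156 = 93.59%

93.59%


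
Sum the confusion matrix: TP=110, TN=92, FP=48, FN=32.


Total = TP + TN + FP + FN
= 110 + 92 + 48 + 32
= 282
(Predicted positive: 158, predicted negative: 124)

282


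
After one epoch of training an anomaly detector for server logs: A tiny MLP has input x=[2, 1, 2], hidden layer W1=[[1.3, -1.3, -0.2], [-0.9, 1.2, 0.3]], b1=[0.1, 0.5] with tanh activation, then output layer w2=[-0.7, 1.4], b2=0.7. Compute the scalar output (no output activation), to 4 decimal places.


z1[0] = (1.3)·(2) + (-1.3)·(1) + (-0.2)·(2) + 0.1 = 1.0
z1[1] = (-0.9)·(2) + (1.2)·(1) + (0.3)·(2) + 0.5 = 0.5
h = tanh(z1) = [0.7616, 0.4621]
output = (-0.7)·(0.7616) + (1.4)·(0.4621) + 0.7 = 0.8138

0.8138


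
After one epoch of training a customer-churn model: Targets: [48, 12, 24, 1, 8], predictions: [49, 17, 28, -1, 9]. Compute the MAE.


Absolute errors: |48-49|=1, |12-17|=5, |24-28|=4, |1+ 1|=2, |8-9|=1
Sum = 13
MAE = 13/5 = 13/5

13/5


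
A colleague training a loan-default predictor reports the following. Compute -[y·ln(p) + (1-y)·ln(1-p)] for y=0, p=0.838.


BCE = -[y·ln(p) + (1-y)·ln(1-p)]
= -0 - 1·ln(1-0.838)
= -ln(0.162) = 1.8202

1.8202


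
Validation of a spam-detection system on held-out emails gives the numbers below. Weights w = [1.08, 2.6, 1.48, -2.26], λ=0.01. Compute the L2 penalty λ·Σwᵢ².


‖w‖₂² = (1.08)² + (2.6)² + (1.48)² + (-2.26)²
     = 1.1664 + 6.76 + 2.1904 + 5.1076
     = 15.2244
λ·‖w‖₂² = 0.01·15.2244 = 0.152244

0.152244


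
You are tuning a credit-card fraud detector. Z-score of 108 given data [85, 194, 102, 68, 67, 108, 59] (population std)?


μ = 97.5714, σ = 42.8981
z = (108 - 97.5714)/42.8981 = 0.2431

0.2431


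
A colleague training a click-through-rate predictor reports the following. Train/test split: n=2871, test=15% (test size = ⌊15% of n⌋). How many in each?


Test = ⌊2871·15/100⌋ = 430
Train = 2871 - 430 = 2441

Train: 2441, Test: 430


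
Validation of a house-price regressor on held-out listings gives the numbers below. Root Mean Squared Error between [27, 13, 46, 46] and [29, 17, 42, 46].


MSE = 36/4 = 9
RMSE = √(36/4) = 3.0

3.0


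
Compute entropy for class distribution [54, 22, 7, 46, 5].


Probabilities: [54/134, 22/134, 7/134, 46/134, 5/134] ≈ [0.403, 0.1642, 0.0522, 0.3433, 0.0373]
H = -((54/134)·log₂(54/134) + (22/134)·log₂(22/134) + (7/134)·log₂(7/134) + (46/134)·log₂(46/134) + (5/134)·log₂(5/134))
  = 1.8854 bits

1.8854 bits


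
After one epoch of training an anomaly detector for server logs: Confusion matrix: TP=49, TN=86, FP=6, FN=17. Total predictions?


Total = TP + TN + FP + FN
= 49 + 86 + 6 + 17
= 158
(Predicted positive: 55, predicted negative: 103)

158


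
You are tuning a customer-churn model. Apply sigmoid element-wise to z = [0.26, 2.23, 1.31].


σ(0.26) = 1/(1+e^-0.26) = 0.5646
σ(2.23) = 1/(1+e^-2.23) = 0.9029
σ(1.31) = 1/(1+e^-1.31) = 0.7875
result = [0.5646, 0.9029, 0.7875]

[0.5646, 0.9029, 0.7875]


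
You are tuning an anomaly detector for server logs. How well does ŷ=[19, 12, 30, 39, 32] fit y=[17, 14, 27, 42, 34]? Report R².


ȳ = 26.8
SS_res = Σ(y-ŷ)² = 30
SS_tot = Σ(y-ȳ)² = 542.8
R² = 1 - SS_res/SS_tot = 1 - 0.0553 = 0.9447

0.9447


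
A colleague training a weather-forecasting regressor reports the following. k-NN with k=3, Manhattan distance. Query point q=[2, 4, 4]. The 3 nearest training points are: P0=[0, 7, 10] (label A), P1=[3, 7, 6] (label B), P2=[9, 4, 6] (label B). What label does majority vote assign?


d(q,P0) = 11  (label A)
d(q,P1) = 6  (label B)
d(q,P2) = 9  (label B)
Votes: A=1, B=2
Majority → B

B


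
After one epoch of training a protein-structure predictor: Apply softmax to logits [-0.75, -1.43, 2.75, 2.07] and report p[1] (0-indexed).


Exponentials: e^-0.75=0.4724, e^-1.43=0.2393, e^2.75=15.6426, e^2.07=7.9248
Sum = 24.2791
Softmax = [0.0195, 0.0099, 0.6443, 0.3264]
p[1] = 0.2393/24.2791 = 0.0099

0.0099


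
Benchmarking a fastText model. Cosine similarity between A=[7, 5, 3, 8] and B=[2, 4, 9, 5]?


A·B = 7·2 + 5·4 + 3·9 + 8·5 = 101
‖A‖ = √147 = 12.1244, ‖B‖ = √126 = 11.225
cos = 101/(√147·√126) = 101/√18522 = 0.7421

0.7421


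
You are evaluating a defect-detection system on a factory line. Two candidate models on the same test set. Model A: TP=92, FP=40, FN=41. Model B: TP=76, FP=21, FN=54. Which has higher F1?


Model A: P=92/132=0.697, R=92/133=0.6917, F1=2PR/(P+R)=2TP/(2TP+FP+FN)=184/265=0.6943
Model B: P=76/97=0.7835, R=76/130=0.5846, F1=2PR/(P+R)=2TP/(2TP+FP+FN)=152/227=0.6696
0.6943 > 0.6696 → Model A

Model A


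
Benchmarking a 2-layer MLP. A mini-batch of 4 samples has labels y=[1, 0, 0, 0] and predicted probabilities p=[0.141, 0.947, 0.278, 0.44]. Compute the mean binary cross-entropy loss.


L[0] = -ln(0.141) = 1.959
L[1] = -ln(1-0.947) = -ln(0.053) = 2.9375
L[2] = -ln(1-0.278) = -ln(0.722) = 0.3257
L[3] = -ln(1-0.44) = -ln(0.56) = 0.5798
mean = (1.959 + 2.9375 + 0.3257 + 0.5798)/4 = 1.4505

1.4505


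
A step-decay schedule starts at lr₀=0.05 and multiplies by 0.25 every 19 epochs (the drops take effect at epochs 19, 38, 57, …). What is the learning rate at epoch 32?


n_drops = ⌊32/19⌋ = 1
lr = 0.05·0.25^1 = 0.05·0.25 = 0.0125

0.0125


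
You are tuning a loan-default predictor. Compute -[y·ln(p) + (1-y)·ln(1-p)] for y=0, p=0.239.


BCE = -[y·ln(p) + (1-y)·ln(1-p)]
= -0 - 1·ln(1-0.239)
= -ln(0.761) = 0.2731

0.2731


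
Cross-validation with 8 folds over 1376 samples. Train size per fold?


Fold size = 1376/8 = 172
Training per fold = 1376 - 172 = 1204

1204


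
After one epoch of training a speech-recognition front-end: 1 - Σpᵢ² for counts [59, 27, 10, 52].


Probabilities: [59/148, 27/148, 10/148, 52/148] ≈ [0.3986, 0.1824, 0.0676, 0.3514]
Σpᵢ² = (3481 + 729 + 100 + 2704)/148² = 7014/21904
Gini = 1 - Σpᵢ² = 1 - 7014/21904 = 0.6798

0.6798


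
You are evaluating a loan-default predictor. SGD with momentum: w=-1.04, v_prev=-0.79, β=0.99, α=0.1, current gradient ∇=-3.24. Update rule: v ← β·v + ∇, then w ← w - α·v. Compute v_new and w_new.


v_new = 0.99·-0.79 - 3.24 = -0.7821 - 3.24 = -4.0221
w_new = -1.04 - 0.1·-4.0221 = -1.04 + 0.40221 = -0.63779

v_new=-4.0221, w_new=-0.63779


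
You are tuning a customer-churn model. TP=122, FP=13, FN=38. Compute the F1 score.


Precision = 122/135 = 0.9037
Recall = 122/160 = 0.7625
F1 = 2·P·R/(P+R) = 2·TP/(2·TP+FP+FN) = 244/(244+13+38) = 244/295 = 0.8271

0.8271


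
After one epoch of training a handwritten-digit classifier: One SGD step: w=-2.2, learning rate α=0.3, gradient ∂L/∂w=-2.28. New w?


w_new = w - α·∇
= -2.2 - 0.3·-2.28
= -2.2 + 0.684
= -1.516

-1.516


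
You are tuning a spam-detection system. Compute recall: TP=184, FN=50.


Recall = TP/(TP+FN)
= 184/(184+50)
= 184/234 = 78.63%

78.63%


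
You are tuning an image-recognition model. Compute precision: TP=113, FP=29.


Precision = TP/(TP+FP)
= 113/(113+29)
= 113/142 = 79.58%

79.58%


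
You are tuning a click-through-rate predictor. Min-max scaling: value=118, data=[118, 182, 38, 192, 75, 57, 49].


min=38, max=192
(118-38)/(192-38) = 80/154 = 0.5195

0.5195


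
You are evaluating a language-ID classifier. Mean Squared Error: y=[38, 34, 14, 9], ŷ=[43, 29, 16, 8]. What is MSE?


Squared errors: (38-43)²=25, (34-29)²=25, (14-16)²=4, (9-8)²=1
Sum = 55
MSE = 55/4 = 55/4

55/4


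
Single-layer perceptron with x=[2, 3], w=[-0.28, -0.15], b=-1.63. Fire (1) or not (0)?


z = (2)·(-0.28) + (3)·(-0.15) - 1.63
  = -2.64
step(z) = 0 (z<0)

0


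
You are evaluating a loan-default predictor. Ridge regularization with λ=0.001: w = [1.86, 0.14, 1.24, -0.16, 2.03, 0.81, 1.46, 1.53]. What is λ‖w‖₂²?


‖w‖₂² = (1.86)² + (0.14)² + (1.24)² + (-0.16)² + (2.03)² + (0.81)² + (1.46)² + (1.53)²
     = 3.4596 + 0.0196 + 1.5376 + 0.0256 + 4.1209 + 0.6561 + 2.1316 + 2.3409
     = 14.2919
λ·‖w‖₂² = 0.001·14.2919 = 0.014292

0.014292


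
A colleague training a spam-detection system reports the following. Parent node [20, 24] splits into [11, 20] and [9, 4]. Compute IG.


Parent = [20, 24], H_parent = 0.994
H_left = 0.9383 (n=31), H_right = 0.8905 (n=13)
H_children = (31/44)·0.9383 + (13/44)·0.8905 = 0.9242
IG = 0.994 - 0.9242 = 0.0698

0.0698


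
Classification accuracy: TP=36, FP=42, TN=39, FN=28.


Accuracy = (TP+TN)/(TP+TN+FP+FN)
= (36+39)/(145)
= 75/145 = 51.72%

51.72%


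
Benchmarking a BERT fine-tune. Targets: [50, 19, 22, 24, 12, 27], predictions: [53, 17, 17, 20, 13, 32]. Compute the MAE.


Absolute errors: |50-53|=3, |19-17|=2, |22-17|=5, |24-20|=4, |12-13|=1, |27-32|=5
Sum = 20
MAE = 20/6 = 10/3

10/3


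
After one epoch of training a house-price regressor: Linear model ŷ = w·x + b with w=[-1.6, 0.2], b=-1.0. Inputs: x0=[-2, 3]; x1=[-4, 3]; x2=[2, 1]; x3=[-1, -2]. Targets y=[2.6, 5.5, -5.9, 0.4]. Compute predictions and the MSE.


ŷ0 = (-1.6)·(-2) + (0.2)·(3) - 1.0 = 2.8
ŷ1 = (-1.6)·(-4) + (0.2)·(3) - 1.0 = 6.0
ŷ2 = (-1.6)·(2) + (0.2)·(1) - 1.0 = -4.0
ŷ3 = (-1.6)·(-1) + (0.2)·(-2) - 1.0 = 0.2
errors² = [0.04, 0.25, 3.61, 0.04]
MSE = 3.9400/4 = 0.985

0.985


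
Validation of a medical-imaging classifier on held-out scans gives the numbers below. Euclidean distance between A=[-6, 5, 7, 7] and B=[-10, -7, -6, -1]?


d = √((-6+ 10)² + (5+ 7)² + (7+ 6)² + (7+ 1)²)
  = √(16 + 144 + 169 + 64)
  = √393 = 19.8242

19.8242


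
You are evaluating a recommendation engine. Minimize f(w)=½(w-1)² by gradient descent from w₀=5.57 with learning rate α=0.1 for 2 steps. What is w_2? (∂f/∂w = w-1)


step 1: grad = 5.57-1 = 4.57; w = 5.57 - 0.1·(4.57) = 5.113
step 2: grad = 5.113-1 = 4.113; w = 5.113 - 0.1·(4.113) = 4.7017

4.7017


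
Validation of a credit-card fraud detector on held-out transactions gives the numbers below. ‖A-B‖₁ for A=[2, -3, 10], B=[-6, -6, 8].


d = |2+ 6| + |-3+ 6| + |10-8|
  = 8 + 3 + 2
  = 13

13


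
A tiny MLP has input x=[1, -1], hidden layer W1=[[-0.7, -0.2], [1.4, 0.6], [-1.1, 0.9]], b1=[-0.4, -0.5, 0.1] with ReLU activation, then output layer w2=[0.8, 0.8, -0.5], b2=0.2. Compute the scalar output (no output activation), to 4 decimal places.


z1[0] = (-0.7)·(1) + (-0.2)·(-1) - 0.4 = -0.9
z1[1] = (1.4)·(1) + (0.6)·(-1) - 0.5 = 0.3
z1[2] = (-1.1)·(1) + (0.9)·(-1) + 0.1 = -1.9
h = ReLU(z1) = [0.0, 0.3, 0.0]
output = (0.8)·(0.0) + (0.8)·(0.3) + (-0.5)·(0.0) + 0.2 = 0.44

0.44


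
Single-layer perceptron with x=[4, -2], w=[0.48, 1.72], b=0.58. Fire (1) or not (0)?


z = (4)·(0.48) + (-2)·(1.72) + 0.58
  = -0.94
step(z) = 0 (z<0)

0


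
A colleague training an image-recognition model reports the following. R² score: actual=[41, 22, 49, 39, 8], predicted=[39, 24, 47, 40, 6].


ȳ = 31.8
SS_res = Σ(y-ŷ)² = 17
SS_tot = Σ(y-ȳ)² = 1094.8
R² = 1 - SS_res/SS_tot = 1 - 0.0155 = 0.9845

0.9845


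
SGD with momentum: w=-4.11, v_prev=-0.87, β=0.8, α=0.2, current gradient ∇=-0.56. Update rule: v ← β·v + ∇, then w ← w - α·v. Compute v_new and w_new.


v_new = 0.8·-0.87 - 0.56 = -0.696 - 0.56 = -1.256
w_new = -4.11 - 0.2·-1.256 = -4.11 + 0.2512 = -3.8588

v_new=-1.256, w_new=-3.8588


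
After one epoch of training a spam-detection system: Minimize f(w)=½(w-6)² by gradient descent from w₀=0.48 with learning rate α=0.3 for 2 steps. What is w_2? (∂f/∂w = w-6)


step 1: grad = 0.48-6 = -5.52; w = 0.48 - 0.3·(-5.52) = 2.136
step 2: grad = 2.136-6 = -3.864; w = 2.136 - 0.3·(-3.864) = 3.2952

3.2952


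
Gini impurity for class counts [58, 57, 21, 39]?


Probabilities: [58/175, 57/175, 21/175, 39/175] ≈ [0.3314, 0.3257, 0.12, 0.2229]
Σpᵢ² = (3364 + 3249 + 441 + 1521)/175² = 8575/30625
Gini = 1 - Σpᵢ² = 1 - 8575/30625 = 0.72

0.72


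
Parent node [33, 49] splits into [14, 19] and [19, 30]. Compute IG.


Parent = [33, 49], H_parent = 0.9724
H_left = 0.9834 (n=33), H_right = 0.9633 (n=49)
H_children = (33/82)·0.9834 + (49/82)·0.9633 = 0.9714
IG = 0.9724 - 0.9714 = 0.001

0.001


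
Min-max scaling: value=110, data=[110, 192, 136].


min=110, max=192
(110-110)/(192-110) = 0/82 = 0.0

0.0


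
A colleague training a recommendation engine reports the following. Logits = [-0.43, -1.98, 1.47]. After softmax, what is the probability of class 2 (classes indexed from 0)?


Exponentials: e^-0.43=0.6505, e^-1.98=0.1381, e^1.47=4.3492
Sum = 5.1378
Softmax = [0.1266, 0.0269, 0.8465]
p[2] = 4.3492/5.1378 = 0.8465

0.8465


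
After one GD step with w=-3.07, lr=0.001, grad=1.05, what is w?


w_new = w - α·∇
= -3.07 - 0.001·1.05
= -3.07 - 0.00105
= -3.07105

-3.07105


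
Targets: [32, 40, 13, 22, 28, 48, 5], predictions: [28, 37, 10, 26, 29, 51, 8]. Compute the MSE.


Squared errors: (32-28)²=16, (40-37)²=9, (13-10)²=9, (22-26)²=16, (28-29)²=1, (48-51)²=9, (5-8)²=9
Sum = 69
MSE = 69/7 = 69/7

69/7


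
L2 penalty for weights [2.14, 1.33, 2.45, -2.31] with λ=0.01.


‖w‖₂² = (2.14)² + (1.33)² + (2.45)² + (-2.31)²
     = 4.5796 + 1.7689 + 6.0025 + 5.3361
     = 17.6871
λ·‖w‖₂² = 0.01·17.6871 = 0.176871

0.176871


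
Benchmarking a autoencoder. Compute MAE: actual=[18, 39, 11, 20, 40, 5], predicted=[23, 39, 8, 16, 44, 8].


Absolute errors: |18-23|=5, |39-39|=0, |11-8|=3, |20-16|=4, |40-44|=4, |5-8|=3
Sum = 19
MAE = 19/6 = 19/6

19/6


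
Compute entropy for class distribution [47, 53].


Probabilities: [47/100, 53/100] ≈ [0.47, 0.53]
H = -((47/100)·log₂(47/100) + (53/100)·log₂(53/100))
  = 0.9974 bits

0.9974 bits


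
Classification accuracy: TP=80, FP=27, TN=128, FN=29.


Accuracy = (TP+TN)/(TP+TN+FP+FN)
= (80+128)/(264)
= 208/264 = 78.79%

78.79%


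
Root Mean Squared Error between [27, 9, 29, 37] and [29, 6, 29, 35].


MSE = 17/4 = 4.25
RMSE = √(17/4) = 2.0616

2.0616


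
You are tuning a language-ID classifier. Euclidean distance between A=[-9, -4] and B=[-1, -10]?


d = √((-9+ 1)² + (-4+ 10)²)
  = √(64 + 36)
  = √100 = 10.0

10.0


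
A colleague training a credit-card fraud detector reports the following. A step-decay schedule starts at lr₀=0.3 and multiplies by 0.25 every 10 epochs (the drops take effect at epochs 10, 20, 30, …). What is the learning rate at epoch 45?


n_drops = ⌊45/10⌋ = 4
lr = 0.3·0.25^4 = 0.3·0.00390625 = 0.001171875

0.001171875


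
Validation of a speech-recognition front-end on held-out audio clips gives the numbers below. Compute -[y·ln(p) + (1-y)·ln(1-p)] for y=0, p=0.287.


BCE = -[y·ln(p) + (1-y)·ln(1-p)]
= -0 - 1·ln(1-0.287)
= -ln(0.713) = 0.3383

0.3383


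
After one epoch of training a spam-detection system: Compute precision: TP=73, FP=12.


Precision = TP/(TP+FP)
= 73/(73+12)
= 73/85 = 85.88%

85.88%


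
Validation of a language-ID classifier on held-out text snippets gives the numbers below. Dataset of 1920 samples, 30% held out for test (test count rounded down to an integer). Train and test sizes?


Test = ⌊1920·30/100⌋ = 576
Train = 1920 - 576 = 1344

Train: 1344, Test: 576


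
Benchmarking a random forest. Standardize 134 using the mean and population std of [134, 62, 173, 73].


μ = 110.5, σ = 45.3238
z = (134 - 110.5)/45.3238 = 0.5185

0.5185


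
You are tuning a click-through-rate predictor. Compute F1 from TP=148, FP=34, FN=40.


Precision = 148/182 = 0.8132
Recall = 148/188 = 0.7872
F1 = 2·P·R/(P+R) = 2·TP/(2·TP+FP+FN) = 296/(296+34+40) = 296/370 = 0.8

0.8


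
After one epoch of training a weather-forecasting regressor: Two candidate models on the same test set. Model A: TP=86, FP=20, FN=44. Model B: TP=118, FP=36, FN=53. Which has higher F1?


Model A: P=86/106=0.8113, R=86/130=0.6615, F1=2PR/(P+R)=2TP/(2TP+FP+FN)=172/236=0.7288
Model B: P=118/154=0.7662, R=118/171=0.6901, F1=2PR/(P+R)=2TP/(2TP+FP+FN)=236/325=0.7262
0.7288 > 0.7262 → Model A

Model A


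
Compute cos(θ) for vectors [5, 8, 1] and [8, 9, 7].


A·B = 5·8 + 8·9 + 1·7 = 119
‖A‖ = √90 = 9.4868, ‖B‖ = √194 = 13.9284
cos = 119/(√90·√194) = 119/√17460 = 0.9006

0.9006


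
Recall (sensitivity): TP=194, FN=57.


Recall = TP/(TP+FN)
= 194/(194+57)
= 194/251 = 77.29%

77.29%


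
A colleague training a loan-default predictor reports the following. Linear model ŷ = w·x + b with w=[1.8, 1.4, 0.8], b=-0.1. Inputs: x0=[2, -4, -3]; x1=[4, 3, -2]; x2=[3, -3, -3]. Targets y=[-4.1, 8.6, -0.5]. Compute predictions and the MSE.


ŷ0 = (1.8)·(2) + (1.4)·(-4) + (0.8)·(-3) - 0.1 = -4.5
ŷ1 = (1.8)·(4) + (1.4)·(3) + (0.8)·(-2) - 0.1 = 9.7
ŷ2 = (1.8)·(3) + (1.4)·(-3) + (0.8)·(-3) - 0.1 = -1.3
errors² = [0.16, 1.21, 0.64]
MSE = 2.0100/3 = 0.67

0.67


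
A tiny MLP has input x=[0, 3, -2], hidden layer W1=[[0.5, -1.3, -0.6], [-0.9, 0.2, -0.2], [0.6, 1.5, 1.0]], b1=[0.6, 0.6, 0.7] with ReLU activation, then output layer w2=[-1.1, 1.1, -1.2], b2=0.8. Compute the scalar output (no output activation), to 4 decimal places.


z1[0] = (0.5)·(0) + (-1.3)·(3) + (-0.6)·(-2) + 0.6 = -2.1
z1[1] = (-0.9)·(0) + (0.2)·(3) + (-0.2)·(-2) + 0.6 = 1.6
z1[2] = (0.6)·(0) + (1.5)·(3) + (1.0)·(-2) + 0.7 = 3.2
h = ReLU(z1) = [0.0, 1.6, 3.2]
output = (-1.1)·(0.0) + (1.1)·(1.6) + (-1.2)·(3.2) + 0.8 = -1.28

-1.28


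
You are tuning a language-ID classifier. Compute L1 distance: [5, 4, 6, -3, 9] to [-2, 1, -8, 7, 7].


d = |5+ 2| + |4-1| + |6+ 8| + |-3-7| + |9-7|
  = 7 + 3 + 14 + 10 + 2
  = 36

36


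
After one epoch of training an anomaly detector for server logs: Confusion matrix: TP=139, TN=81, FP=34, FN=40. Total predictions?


Total = TP + TN + FP + FN
= 139 + 81 + 34 + 40
= 294
(Predicted positive: 173, predicted negative: 121)

294


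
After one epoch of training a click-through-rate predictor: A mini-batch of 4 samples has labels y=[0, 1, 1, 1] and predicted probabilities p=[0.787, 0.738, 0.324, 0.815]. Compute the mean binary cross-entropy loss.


L[0] = -ln(1-0.787) = -ln(0.213) = 1.5465
L[1] = -ln(0.738) = 0.3038
L[2] = -ln(0.324) = 1.127
L[3] = -ln(0.815) = 0.2046
mean = (1.5465 + 0.3038 + 1.127 + 0.2046)/4 = 0.7955

0.7955


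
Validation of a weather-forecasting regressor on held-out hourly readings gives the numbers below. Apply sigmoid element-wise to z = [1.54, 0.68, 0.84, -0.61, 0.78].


σ(1.54) = 1/(1+e^-1.54) = 0.8235
σ(0.68) = 1/(1+e^-0.68) = 0.6637
σ(0.84) = 1/(1+e^-0.84) = 0.6985
σ(-0.61) = 1/(1+e^0.61) = 0.3521
σ(0.78) = 1/(1+e^-0.78) = 0.6857
result = [0.8235, 0.6637, 0.6985, 0.3521, 0.6857]

[0.8235, 0.6637, 0.6985, 0.3521, 0.6857]


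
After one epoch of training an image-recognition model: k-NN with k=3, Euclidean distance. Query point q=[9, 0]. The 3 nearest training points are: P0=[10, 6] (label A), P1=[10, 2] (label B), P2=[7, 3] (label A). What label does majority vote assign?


d(q,P0) = 6.0828  (label A)
d(q,P1) = 2.2361  (label B)
d(q,P2) = 3.6056  (label A)
Votes: A=2, B=1
Majority → A

A


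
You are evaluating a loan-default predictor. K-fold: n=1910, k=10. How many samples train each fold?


Fold size = 1910/10 = 191
Training per fold = 1910 - 191 = 1719

1719


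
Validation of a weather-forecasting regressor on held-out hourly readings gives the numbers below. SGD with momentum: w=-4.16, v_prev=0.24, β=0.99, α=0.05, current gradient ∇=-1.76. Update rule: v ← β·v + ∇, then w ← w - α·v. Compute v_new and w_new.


v_new = 0.99·0.24 - 1.76 = 0.2376 - 1.76 = -1.5224
w_new = -4.16 - 0.05·-1.5224 = -4.16 + 0.07612 = -4.08388

v_new=-1.5224, w_new=-4.08388


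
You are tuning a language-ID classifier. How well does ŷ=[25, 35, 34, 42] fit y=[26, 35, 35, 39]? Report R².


ȳ = 33.75
SS_res = Σ(y-ŷ)² = 11
SS_tot = Σ(y-ȳ)² = 90.75
R² = 1 - SS_res/SS_tot = 1 - 0.1212 = 0.8788

0.8788


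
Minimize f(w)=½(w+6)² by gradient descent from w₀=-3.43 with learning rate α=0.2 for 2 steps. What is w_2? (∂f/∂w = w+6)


step 1: grad = -3.43+6 = 2.57; w = -3.43 - 0.2·(2.57) = -3.944
step 2: grad = -3.944+6 = 2.056; w = -3.944 - 0.2·(2.056) = -4.3552

-4.3552


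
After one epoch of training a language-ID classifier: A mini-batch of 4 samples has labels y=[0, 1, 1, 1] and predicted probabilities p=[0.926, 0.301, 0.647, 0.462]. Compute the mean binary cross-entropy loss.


L[0] = -ln(1-0.926) = -ln(0.074) = 2.6037
L[1] = -ln(0.301) = 1.2006
L[2] = -ln(0.647) = 0.4354
L[3] = -ln(0.462) = 0.7722
mean = (2.6037 + 1.2006 + 0.4354 + 0.7722)/4 = 1.253

1.253


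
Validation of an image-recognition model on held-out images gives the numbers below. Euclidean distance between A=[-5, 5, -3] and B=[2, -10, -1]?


d = √((-5-2)² + (5+ 10)² + (-3+ 1)²)
  = √(49 + 225 + 4)
  = √278 = 16.6733

16.6733


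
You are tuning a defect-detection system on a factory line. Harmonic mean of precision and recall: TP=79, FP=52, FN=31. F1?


Precision = 79/131 = 0.6031
Recall = 79/110 = 0.7182
F1 = 2·P·R/(P+R) = 2·TP/(2·TP+FP+FN) = 158/(158+52+31) = 158/241 = 0.6556

0.6556


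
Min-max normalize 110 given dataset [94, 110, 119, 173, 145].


min=94, max=173
(110-94)/(173-94) = 16/79 = 0.2025

0.2025


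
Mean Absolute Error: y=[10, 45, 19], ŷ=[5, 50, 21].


Absolute errors: |10-5|=5, |45-50|=5, |19-21|=2
Sum = 12
MAE = 12/3 = 4

4


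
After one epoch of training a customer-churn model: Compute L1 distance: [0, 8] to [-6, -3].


d = |0+ 6| + |8+ 3|
  = 6 + 11
  = 17

17


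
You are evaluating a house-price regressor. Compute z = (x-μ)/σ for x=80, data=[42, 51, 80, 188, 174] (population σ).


μ = 107, σ = 61.8708
z = (80 - 107)/61.8708 = -0.4364

-0.4364


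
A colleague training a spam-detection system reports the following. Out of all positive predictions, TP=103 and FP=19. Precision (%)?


Precision = TP/(TP+FP)
= 103/(103+19)
= 103/122 = 84.43%

84.43%


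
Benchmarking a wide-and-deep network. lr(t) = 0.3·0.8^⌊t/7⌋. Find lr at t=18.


n_drops = ⌊18/7⌋ = 2
lr = 0.3·0.8^2 = 0.3·0.64 = 0.192

0.192


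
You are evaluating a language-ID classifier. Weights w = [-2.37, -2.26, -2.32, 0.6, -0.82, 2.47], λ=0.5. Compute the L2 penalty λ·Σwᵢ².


‖w‖₂² = (-2.37)² + (-2.26)² + (-2.32)² + (0.6)² + (-0.82)² + (2.47)²
     = 5.6169 + 5.1076 + 5.3824 + 0.36 + 0.6724 + 6.1009
     = 23.2402
λ·‖w‖₂² = 0.5·23.2402 = 11.6201

11.6201


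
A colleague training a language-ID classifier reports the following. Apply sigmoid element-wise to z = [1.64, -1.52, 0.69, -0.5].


σ(1.64) = 1/(1+e^-1.64) = 0.8375
σ(-1.52) = 1/(1+e^1.52) = 0.1795
σ(0.69) = 1/(1+e^-0.69) = 0.666
σ(-0.5) = 1/(1+e^0.5) = 0.3775
result = [0.8375, 0.1795, 0.666, 0.3775]

[0.8375, 0.1795, 0.666, 0.3775]


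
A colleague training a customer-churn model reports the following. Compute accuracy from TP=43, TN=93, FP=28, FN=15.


Accuracy = (TP+TN)/(TP+TN+FP+FN)
= (43+93)/(179)
= 136/179 = 75.98%

75.98%


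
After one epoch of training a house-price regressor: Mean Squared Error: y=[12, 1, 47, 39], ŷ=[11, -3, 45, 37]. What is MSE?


Squared errors: (12-11)²=1, (1+ 3)²=16, (47-45)²=4, (39-37)²=4
Sum = 25
MSE = 25/4 = 25/4

25/4


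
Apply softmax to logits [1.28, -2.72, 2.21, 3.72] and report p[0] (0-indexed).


Exponentials: e^1.28=3.5966, e^-2.72=0.0659, e^2.21=9.1157, e^3.72=41.2644
Sum = 54.0426
Softmax = [0.0666, 0.0012, 0.1687, 0.7636]
p[0] = 3.5966/54.0426 = 0.0666

0.0666


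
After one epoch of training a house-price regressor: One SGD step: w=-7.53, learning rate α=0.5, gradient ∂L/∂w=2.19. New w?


w_new = w - α·∇
= -7.53 - 0.5·2.19
= -7.53 - 1.095
= -8.625

-8.625


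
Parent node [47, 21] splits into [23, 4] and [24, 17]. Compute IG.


Parent = [47, 21], H_parent = 0.8918
H_left = 0.6052 (n=27), H_right = 0.9789 (n=41)
H_children = (27/68)·0.6052 + (41/68)·0.9789 = 0.8305
IG = 0.8918 - 0.8305 = 0.0613

0.0613


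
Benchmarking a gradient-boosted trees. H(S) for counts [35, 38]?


Probabilities: [35/73, 38/73] ≈ [0.4795, 0.5205]
H = -((35/73)·log₂(35/73) + (38/73)·log₂(38/73))
  = 0.9988 bits

0.9988 bits


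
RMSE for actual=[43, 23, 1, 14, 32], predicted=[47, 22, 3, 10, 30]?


MSE = 41/5 = 8.2
RMSE = √(41/5) = 2.8636

2.8636


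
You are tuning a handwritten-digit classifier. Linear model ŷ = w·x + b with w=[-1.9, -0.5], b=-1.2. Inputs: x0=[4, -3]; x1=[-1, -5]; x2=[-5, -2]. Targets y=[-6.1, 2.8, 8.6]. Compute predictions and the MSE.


ŷ0 = (-1.9)·(4) + (-0.5)·(-3) - 1.2 = -7.3
ŷ1 = (-1.9)·(-1) + (-0.5)·(-5) - 1.2 = 3.2
ŷ2 = (-1.9)·(-5) + (-0.5)·(-2) - 1.2 = 9.3
errors² = [1.44, 0.16, 0.49]
MSE = 2.0900/3 = 0.6967

0.6967


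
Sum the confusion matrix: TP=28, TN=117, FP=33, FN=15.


Total = TP + TN + FP + FN
= 28 + 117 + 33 + 15
= 193
(Predicted positive: 61, predicted negative: 132)

193


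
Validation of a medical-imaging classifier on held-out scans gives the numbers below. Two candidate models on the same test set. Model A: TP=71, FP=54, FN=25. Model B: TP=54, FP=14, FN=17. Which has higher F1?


Model A: P=71/125=0.568, R=71/96=0.7396, F1=2PR/(P+R)=2TP/(2TP+FP+FN)=142/221=0.6425
Model B: P=54/68=0.7941, R=54/71=0.7606, F1=2PR/(P+R)=2TP/(2TP+FP+FN)=108/139=0.777
0.6425 < 0.777 → Model B

Model B


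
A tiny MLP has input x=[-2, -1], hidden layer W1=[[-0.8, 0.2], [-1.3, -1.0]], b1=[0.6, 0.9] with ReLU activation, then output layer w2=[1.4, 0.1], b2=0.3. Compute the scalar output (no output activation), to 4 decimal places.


z1[0] = (-0.8)·(-2) + (0.2)·(-1) + 0.6 = 2.0
z1[1] = (-1.3)·(-2) + (-1.0)·(-1) + 0.9 = 4.5
h = ReLU(z1) = [2.0, 4.5]
output = (1.4)·(2.0) + (0.1)·(4.5) + 0.3 = 3.55

3.55


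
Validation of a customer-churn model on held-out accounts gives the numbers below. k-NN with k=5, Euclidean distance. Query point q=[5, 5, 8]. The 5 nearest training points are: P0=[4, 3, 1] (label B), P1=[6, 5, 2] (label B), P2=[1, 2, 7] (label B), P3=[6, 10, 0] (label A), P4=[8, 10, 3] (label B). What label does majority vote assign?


d(q,P0) = 7.3485  (label B)
d(q,P1) = 6.0828  (label B)
d(q,P2) = 5.099  (label B)
d(q,P3) = 9.4868  (label A)
d(q,P4) = 7.6811  (label B)
Votes: A=1, B=4
Majority → B

B


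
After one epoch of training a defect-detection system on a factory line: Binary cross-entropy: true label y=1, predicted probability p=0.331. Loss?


BCE = -[y·ln(p) + (1-y)·ln(1-p)]
= -1·ln(0.331) - 0
= -ln(0.331) = 1.1056

1.1056


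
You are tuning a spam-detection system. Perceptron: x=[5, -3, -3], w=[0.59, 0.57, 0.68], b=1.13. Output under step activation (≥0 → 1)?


z = (5)·(0.59) + (-3)·(0.57) + (-3)·(0.68) + 1.13
  = 0.33
step(z) = 1 (z≥0)

1


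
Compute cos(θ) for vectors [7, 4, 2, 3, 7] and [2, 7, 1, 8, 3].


A·B = 7·2 + 4·7 + 2·1 + 3·8 + 7·3 = 89
‖A‖ = √127 = 11.2694, ‖B‖ = √127 = 11.2694
cos = 89/(√127·√127) = 89/√16129 = 0.7008

0.7008


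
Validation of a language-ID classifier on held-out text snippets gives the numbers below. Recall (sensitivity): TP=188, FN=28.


Recall = TP/(TP+FN)
= 188/(188+28)
= 188/216 = 87.04%

87.04%


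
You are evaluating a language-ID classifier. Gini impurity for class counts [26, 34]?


Probabilities: [26/60, 34/60] ≈ [0.4333, 0.5667]
Σpᵢ² = (676 + 1156)/60² = 1832/3600
Gini = 1 - Σpᵢ² = 1 - 1832/3600 = 0.4911

0.4911


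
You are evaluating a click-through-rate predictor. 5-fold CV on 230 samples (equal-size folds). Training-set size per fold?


Fold size = 230/5 = 46
Training per fold = 230 - 46 = 184

184
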